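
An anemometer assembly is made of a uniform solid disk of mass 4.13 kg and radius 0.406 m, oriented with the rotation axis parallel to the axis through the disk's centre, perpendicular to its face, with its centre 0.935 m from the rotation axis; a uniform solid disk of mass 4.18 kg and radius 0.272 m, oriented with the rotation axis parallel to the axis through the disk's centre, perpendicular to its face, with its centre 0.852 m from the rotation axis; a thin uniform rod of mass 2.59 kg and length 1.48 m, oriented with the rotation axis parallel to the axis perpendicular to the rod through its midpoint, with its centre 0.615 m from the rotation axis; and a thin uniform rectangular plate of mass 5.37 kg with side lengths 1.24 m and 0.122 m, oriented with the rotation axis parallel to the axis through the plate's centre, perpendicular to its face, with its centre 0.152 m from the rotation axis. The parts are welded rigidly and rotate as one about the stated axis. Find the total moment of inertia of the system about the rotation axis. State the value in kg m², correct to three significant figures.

Solid disk: I_cm = (1/2)MR² = (1/2)(4.13)(0.406)² = 0.34039 kg m²; centre at d = 0.935 m, so I = I_cm + Md² gives I = 0.34039 + (4.13)(0.935)² = 3.9509 kg m².
Solid disk: I_cm = (1/2)MR² = (1/2)(4.18)(0.272)² = 0.15463 kg m²; centre at d = 0.852 m, so I = I_cm + Md² gives I = 0.15463 + (4.18)(0.852)² = 3.1889 kg m².
Thin rod: I_cm = (1/12)ML² = (1/12)(2.59)(1.48)² = 0.47276 kg m²; centre at d = 0.615 m, so I = I_cm + Md² gives I = 0.47276 + (2.59)(0.615)² = 1.4524 kg m².
Rectangular plate: I_cm = (1/12)M(a²+b²) = (1/12)(5.37)[(1.24)² + (0.122)²] = 0.69474 kg m²; centre at d = 0.152 m, so I = I_cm + Md² gives I = 0.69474 + (5.37)(0.152)² = 0.81881 kg m².
Total I = 3.9509 + 3.1889 + 1.4524 + 0.81881 = 9.411 kg m².

9.41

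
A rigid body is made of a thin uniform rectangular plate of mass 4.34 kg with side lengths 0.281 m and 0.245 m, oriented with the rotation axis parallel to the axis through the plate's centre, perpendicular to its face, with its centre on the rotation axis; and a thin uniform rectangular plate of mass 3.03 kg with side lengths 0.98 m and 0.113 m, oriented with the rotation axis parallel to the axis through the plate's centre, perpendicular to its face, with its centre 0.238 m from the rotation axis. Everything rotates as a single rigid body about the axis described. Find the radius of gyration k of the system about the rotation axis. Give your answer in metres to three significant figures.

Rectangular plate: I_cm = (1/12)M(a²+b²) = (1/12)(4.34)[(0.281)² + (0.245)²] = 0.050267 kg·m²; axis through the centre, so I = 0.050267 kg·m².
Rectangular plate: I_cm = (1/12)M(a²+b²) = (1/12)(3.03)[(0.98)² + (0.113)²] = 0.24573 kg·m²; centre at d = 0.238 m, so the parallel axis theorem gives I = 0.24573 + (3.03)(0.238)² = 0.41736 kg·m².
Total I = 0.46762 kg·m²; total mass M = 7.37 kg.
k = √(I/M) = √(0.46762/7.37) = 0.25189 m.

0.252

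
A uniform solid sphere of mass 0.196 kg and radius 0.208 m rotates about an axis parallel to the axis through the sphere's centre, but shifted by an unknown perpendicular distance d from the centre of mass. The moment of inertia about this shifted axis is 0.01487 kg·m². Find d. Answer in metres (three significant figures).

About the centre-of-mass axis, I_cm = (2/5)MR² = (2/5)(0.196)(0.208)² = 0.0033919 kg·m².
Parallel axis theorem: I = I_cm + Md², so Md² = 0.01487 − 0.0033919 = 0.011478 kg·m².
d = √(0.011478 / 0.196) = 0.242 m.

0.242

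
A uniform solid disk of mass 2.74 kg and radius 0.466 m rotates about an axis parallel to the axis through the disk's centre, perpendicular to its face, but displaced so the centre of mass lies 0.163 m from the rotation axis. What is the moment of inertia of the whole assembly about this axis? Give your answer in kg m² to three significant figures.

I_cm = (1/2)MR² = (1/2)(2.74)(0.466)² = 0.2975 kg m²; centre at d = 0.163 m, so I = I_cm + Md² gives I = 0.2975 + (2.74)(0.163)² = 0.3703 kg m².

0.370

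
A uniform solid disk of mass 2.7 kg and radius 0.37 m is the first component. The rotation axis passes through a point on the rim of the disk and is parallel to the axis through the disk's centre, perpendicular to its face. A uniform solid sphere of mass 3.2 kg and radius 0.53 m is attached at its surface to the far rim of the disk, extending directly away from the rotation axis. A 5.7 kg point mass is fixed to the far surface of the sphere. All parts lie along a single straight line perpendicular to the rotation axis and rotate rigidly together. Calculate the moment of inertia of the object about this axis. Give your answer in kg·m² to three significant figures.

24.5

Solid disk: I_cm = (1/2)MR² = (1/2)(2.7)(0.37)² = 0.18482 kg·m²; centre at d = 0.37 m, so the parallel axis theorem gives I = 0.18482 + (2.7)(0.37)² = 0.55445 kg·m².
Solid sphere: I_cm = (2/5)MR² = (2/5)(3.2)(0.53)² = 0.35955 kg·m²; centre at d = 0.37 + 0.37 + 0.53 = 1.27 m, so the parallel axis theorem gives I = 0.35955 + (3.2)(1.27)² = 5.5208 kg·m².
Point mass: I_cm = 0; centre at d = 0.37 + 0.37 + 0.53 + 0.53 = 1.8 m, so the parallel axis theorem gives I = 0 + (5.7)(1.8)² = 18.468 kg·m².
Total I = 0.55445 + 5.5208 + 18.468 = 24.543 kg·m².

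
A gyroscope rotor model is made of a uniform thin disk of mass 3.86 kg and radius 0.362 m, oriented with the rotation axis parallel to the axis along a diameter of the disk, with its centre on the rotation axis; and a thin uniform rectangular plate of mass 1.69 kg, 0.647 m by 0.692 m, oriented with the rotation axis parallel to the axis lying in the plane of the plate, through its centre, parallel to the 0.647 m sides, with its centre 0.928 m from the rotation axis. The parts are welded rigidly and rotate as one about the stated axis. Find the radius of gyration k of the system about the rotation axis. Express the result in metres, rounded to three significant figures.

Thin disk: I_cm = (1/4)MR² = (1/4)(3.86)(0.362)² = 0.12646 kg m^2; axis through the centre, so I = 0.12646 kg m^2.
Rectangular plate: I_cm = (1/12)Mb² = (1/12)(1.69)(0.692)² = 0.06744 kg m^2; centre at d = 0.928 m, so the parallel axis theorem gives I = 0.06744 + (1.69)(0.928)² = 1.5228 kg m^2.
Total I = 1.6493 kg m^2; total mass M = 5.55 kg.
k = √(I/M) = √(1.6493/5.55) = 0.54513 m.

0.545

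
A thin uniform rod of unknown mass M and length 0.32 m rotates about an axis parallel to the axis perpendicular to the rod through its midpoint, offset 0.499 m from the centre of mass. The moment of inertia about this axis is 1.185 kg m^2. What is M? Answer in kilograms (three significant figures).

I = I_cm + Md² = (1/12)ML² + Md² = M·[0.0833333·(0.32)² + (0.499)²] = M·0.25753.
So M = 1.185 / 0.25753 = 4.6013 kg.

4.60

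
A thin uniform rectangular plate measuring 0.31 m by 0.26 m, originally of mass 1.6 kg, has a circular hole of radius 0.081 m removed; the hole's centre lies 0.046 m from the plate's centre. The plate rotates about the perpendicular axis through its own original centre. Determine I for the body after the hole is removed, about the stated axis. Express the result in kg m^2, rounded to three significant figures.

0.0196

Unpierced body about its centre: I₀ = (1/12)M(a²+b²) = (1/12)(1.6)[(0.31)² + (0.26)²] = 0.021827 kg m^2.
The removed disk has mass m = M·πr²/(ab) = (1.6)·π(0.081)²/(0.31·0.26) = 0.40917 kg (same uniform areal density).
Its moment of inertia about the rotation axis (parallel-axis theorem): I_hole = (1/2)mr² + md² = (1/2)(0.40917)(0.081)² + (0.40917)(0.046)² = 0.0022081 kg m^2.
Treating the hole as negative mass, I = I₀ − I_hole = 0.021827 − 0.0022081 = 0.019619 kg m^2.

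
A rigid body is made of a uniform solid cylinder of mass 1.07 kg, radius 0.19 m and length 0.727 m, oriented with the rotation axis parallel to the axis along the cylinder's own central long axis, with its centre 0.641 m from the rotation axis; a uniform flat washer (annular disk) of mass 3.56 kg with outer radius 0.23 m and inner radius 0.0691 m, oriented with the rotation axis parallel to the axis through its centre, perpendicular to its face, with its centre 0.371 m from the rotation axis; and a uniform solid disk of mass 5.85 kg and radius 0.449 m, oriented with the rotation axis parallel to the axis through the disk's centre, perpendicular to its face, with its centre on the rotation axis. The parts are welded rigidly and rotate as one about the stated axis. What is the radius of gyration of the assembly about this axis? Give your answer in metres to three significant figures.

0.396

Solid cylinder: I_cm = (1/2)MR² = (1/2)(1.07)(0.19)² = 0.019314 kg·m²; centre at d = 0.641 m, so the parallel axis theorem gives I = 0.019314 + (1.07)(0.641)² = 0.45896 kg·m².
Annular disk: I_cm = (1/2)M(R²+r²) = (1/2)(3.56)[(0.23)² + (0.0691)²] = 0.10266 kg·m²; centre at d = 0.371 m, so the parallel axis theorem gives I = 0.10266 + (3.56)(0.371)² = 0.59266 kg·m².
Solid disk: I_cm = (1/2)MR² = (1/2)(5.85)(0.449)² = 0.58968 kg·m²; axis through the centre, so I = 0.58968 kg·m².
Total I = 1.6413 kg·m²; total mass M = 10.48 kg.
k = √(I/M) = √(1.6413/10.48) = 0.39574 m.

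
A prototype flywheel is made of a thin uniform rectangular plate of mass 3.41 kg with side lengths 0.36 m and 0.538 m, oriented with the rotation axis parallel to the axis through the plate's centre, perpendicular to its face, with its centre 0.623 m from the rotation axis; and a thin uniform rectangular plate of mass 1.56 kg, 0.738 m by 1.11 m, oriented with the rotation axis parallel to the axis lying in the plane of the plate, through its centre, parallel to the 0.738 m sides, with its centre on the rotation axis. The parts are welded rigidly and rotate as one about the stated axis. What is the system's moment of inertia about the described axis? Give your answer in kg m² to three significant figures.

1.60

Rectangular plate: I_cm = (1/12)M(a²+b²) = (1/12)(3.41)[(0.36)² + (0.538)²] = 0.11908 kg m²; centre at d = 0.623 m, so I = I_cm + Md² gives I = 0.11908 + (3.41)(0.623)² = 1.4426 kg m².
Rectangular plate: I_cm = (1/12)Mb² = (1/12)(1.56)(1.11)² = 0.16017 kg m²; axis through the centre, so I = 0.16017 kg m².
Total I = 1.4426 + 0.16017 = 1.6028 kg m².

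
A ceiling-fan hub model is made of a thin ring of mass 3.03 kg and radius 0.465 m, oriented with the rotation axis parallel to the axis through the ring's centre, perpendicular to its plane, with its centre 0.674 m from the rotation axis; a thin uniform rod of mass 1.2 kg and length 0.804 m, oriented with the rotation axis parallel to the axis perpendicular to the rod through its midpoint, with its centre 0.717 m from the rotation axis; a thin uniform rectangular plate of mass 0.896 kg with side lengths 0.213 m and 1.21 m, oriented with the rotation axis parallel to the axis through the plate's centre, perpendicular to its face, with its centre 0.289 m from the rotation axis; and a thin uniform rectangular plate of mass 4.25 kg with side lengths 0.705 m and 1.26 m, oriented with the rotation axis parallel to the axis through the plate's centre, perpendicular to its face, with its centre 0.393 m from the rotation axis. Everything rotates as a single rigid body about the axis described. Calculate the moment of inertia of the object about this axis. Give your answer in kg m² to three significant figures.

4.30

Thin ring: I_cm = MR² = (3.03)(0.465)² = 0.65516 kg m²; centre at d = 0.674 m, so the parallel axis theorem gives I = 0.65516 + (3.03)(0.674)² = 2.0316 kg m².
Thin rod: I_cm = (1/12)ML² = (1/12)(1.2)(0.804)² = 0.064642 kg m²; centre at d = 0.717 m, so the parallel axis theorem gives I = 0.064642 + (1.2)(0.717)² = 0.68155 kg m².
Rectangular plate: I_cm = (1/12)M(a²+b²) = (1/12)(0.896)[(0.213)² + (1.21)²] = 0.11271 kg m²; centre at d = 0.289 m, so the parallel axis theorem gives I = 0.11271 + (0.896)(0.289)² = 0.18754 kg m².
Rectangular plate: I_cm = (1/12)M(a²+b²) = (1/12)(4.25)[(0.705)² + (1.26)²] = 0.7383 kg m²; centre at d = 0.393 m, so the parallel axis theorem gives I = 0.7383 + (4.25)(0.393)² = 1.3947 kg m².
Total I = 2.0316 + 0.68155 + 0.18754 + 1.3947 = 4.2954 kg m².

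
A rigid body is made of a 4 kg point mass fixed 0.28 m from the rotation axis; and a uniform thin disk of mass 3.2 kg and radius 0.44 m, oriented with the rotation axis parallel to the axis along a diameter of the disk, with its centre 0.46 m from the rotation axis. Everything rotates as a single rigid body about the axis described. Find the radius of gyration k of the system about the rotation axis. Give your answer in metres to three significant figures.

Point mass: I_cm = 0; centre at d = 0.28 m, so I = I_cm + Md² gives I = 0 + (4)(0.28)² = 0.3136 kg m^2.
Thin disk: I_cm = (1/4)MR² = (1/4)(3.2)(0.44)² = 0.15488 kg m^2; centre at d = 0.46 m, so I = I_cm + Md² gives I = 0.15488 + (3.2)(0.46)² = 0.832 kg m^2.
Total I = 1.1456 kg m^2; total mass M = 7.2 kg.
k = √(I/M) = √(1.1456/7.2) = 0.39889 m.

0.399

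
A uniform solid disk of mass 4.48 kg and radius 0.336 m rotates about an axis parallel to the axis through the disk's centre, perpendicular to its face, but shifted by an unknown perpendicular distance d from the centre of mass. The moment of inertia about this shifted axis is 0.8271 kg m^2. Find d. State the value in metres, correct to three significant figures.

About the centre-of-mass axis, I_cm = (1/2)MR² = (1/2)(4.48)(0.336)² = 0.25289 kg m^2.
Parallel axis theorem: I = I_cm + Md², so Md² = 0.8271 − 0.25289 = 0.57421 kg m^2.
d = √(0.57421 / 4.48) = 0.35801 m.

0.358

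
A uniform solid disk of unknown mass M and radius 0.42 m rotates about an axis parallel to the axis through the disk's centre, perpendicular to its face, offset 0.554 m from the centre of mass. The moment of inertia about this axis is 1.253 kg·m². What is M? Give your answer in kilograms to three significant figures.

I = I_cm + Md² = (1/2)MR² + Md² = M·[0.5·(0.42)² + (0.554)²] = M·0.39512.
So M = 1.253 / 0.39512 = 3.1712 kg.

3.17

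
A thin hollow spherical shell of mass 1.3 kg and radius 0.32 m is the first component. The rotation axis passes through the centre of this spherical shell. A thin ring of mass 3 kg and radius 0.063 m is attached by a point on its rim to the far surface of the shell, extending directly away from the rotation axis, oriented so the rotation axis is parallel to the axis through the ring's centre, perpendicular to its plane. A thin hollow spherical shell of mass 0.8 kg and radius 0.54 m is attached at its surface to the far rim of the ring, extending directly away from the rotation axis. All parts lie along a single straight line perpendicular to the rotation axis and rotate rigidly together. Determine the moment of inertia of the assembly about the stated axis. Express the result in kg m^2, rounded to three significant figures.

Spherical shell: I_cm = (2/3)MR² = (2/3)(1.3)(0.32)² = 0.088747 kg m^2; axis through the centre, so I = 0.088747 kg m^2.
Thin ring: I_cm = MR² = (3)(0.063)² = 0.011907 kg m^2; centre at d = 0.32 + 0.063 = 0.383 m, so I = I_cm + Md² gives I = 0.011907 + (3)(0.383)² = 0.45197 kg m^2.
Spherical shell: I_cm = (2/3)MR² = (2/3)(0.8)(0.54)² = 0.15552 kg m^2; centre at d = 0.32 + 0.063 + 0.063 + 0.54 = 0.986 m, so I = I_cm + Md² gives I = 0.15552 + (0.8)(0.986)² = 0.93328 kg m^2.
Total I = 0.088747 + 0.45197 + 0.93328 = 1.474 kg m^2.

1.47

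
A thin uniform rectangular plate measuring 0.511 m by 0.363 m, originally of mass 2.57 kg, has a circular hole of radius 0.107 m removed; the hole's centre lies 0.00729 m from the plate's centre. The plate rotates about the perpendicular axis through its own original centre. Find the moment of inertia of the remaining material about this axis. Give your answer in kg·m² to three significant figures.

0.0813

Unpierced body about its centre: I₀ = (1/12)M(a²+b²) = (1/12)(2.57)[(0.511)² + (0.363)²] = 0.084144 kg·m².
The removed disk has mass m = M·πr²/(ab) = (2.57)·π(0.107)²/(0.511·0.363) = 0.49834 kg (same uniform areal density).
Its moment of inertia about the rotation axis (parallel-axis theorem): I_hole = (1/2)mr² + md² = (1/2)(0.49834)(0.107)² + (0.49834)(0.00729)² = 0.0028792 kg·m².
Treating the hole as negative mass, I = I₀ − I_hole = 0.084144 − 0.0028792 = 0.081265 kg·m².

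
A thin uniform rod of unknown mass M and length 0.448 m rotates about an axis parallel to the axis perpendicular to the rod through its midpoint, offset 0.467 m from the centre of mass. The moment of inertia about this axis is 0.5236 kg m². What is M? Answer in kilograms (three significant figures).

I = I_cm + Md² = (1/12)ML² + Md² = M·[0.0833333·(0.448)² + (0.467)²] = M·0.23481.
So M = 0.5236 / 0.23481 = 2.2298 kg.

2.23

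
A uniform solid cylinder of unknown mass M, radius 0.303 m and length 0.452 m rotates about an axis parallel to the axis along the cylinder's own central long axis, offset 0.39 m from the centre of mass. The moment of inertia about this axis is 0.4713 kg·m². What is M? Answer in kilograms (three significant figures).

2.38

I = I_cm + Md² = (1/2)MR² + Md² = M·[0.5·(0.303)² + (0.39)²] = M·0.198.
So M = 0.4713 / 0.198 = 2.3802 kg.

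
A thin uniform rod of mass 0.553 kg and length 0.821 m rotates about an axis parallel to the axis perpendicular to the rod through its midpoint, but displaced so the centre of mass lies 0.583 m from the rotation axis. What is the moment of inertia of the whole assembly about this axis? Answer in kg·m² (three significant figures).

I_cm = (1/12)ML² = (1/12)(0.553)(0.821)² = 0.031062 kg·m²; centre at d = 0.583 m, so I = I_cm + Md² gives I = 0.031062 + (0.553)(0.583)² = 0.21902 kg·m².

0.219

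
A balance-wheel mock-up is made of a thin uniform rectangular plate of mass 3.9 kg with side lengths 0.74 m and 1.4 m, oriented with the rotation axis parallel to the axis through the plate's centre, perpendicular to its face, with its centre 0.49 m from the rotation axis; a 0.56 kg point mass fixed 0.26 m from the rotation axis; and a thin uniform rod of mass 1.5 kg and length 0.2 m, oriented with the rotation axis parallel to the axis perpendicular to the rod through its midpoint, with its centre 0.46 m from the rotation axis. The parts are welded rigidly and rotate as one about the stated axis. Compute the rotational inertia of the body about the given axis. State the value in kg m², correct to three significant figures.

Rectangular plate: I_cm = (1/12)M(a²+b²) = (1/12)(3.9)[(0.74)² + (1.4)²] = 0.81497 kg m²; centre at d = 0.49 m, so the parallel axis theorem gives I = 0.81497 + (3.9)(0.49)² = 1.7514 kg m².
Point mass: I_cm = 0; centre at d = 0.26 m, so the parallel axis theorem gives I = 0 + (0.56)(0.26)² = 0.037856 kg m².
Thin rod: I_cm = (1/12)ML² = (1/12)(1.5)(0.2)² = 0.005 kg m²; centre at d = 0.46 m, so the parallel axis theorem gives I = 0.005 + (1.5)(0.46)² = 0.3224 kg m².
Total I = 1.7514 + 0.037856 + 0.3224 = 2.1116 kg m².

2.11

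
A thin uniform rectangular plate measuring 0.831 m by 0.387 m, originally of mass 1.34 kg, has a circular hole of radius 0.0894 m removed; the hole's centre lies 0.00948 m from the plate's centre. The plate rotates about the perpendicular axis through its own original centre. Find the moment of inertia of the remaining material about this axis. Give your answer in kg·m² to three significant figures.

0.0934

Unpierced body about its centre: I₀ = (1/12)M(a²+b²) = (1/12)(1.34)[(0.831)² + (0.387)²] = 0.093837 kg·m².
The removed disk has mass m = M·πr²/(ab) = (1.34)·π(0.0894)²/(0.831·0.387) = 0.10462 kg (same uniform areal density).
Its moment of inertia about the rotation axis (parallel-axis theorem): I_hole = (1/2)mr² + md² = (1/2)(0.10462)(0.0894)² + (0.10462)(0.00948)² = 0.00042749 kg·m².
Treating the hole as negative mass, I = I₀ − I_hole = 0.093837 − 0.00042749 = 0.093409 kg·m².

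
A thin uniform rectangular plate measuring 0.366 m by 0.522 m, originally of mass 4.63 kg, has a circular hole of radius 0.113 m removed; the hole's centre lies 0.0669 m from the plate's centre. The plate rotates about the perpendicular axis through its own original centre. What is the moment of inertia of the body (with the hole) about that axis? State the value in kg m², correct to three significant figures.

0.146

Unpierced body about its centre: I₀ = (1/12)M(a²+b²) = (1/12)(4.63)[(0.366)² + (0.522)²] = 0.15682 kg m².
The removed disk has mass m = M·πr²/(ab) = (4.63)·π(0.113)²/(0.366·0.522) = 0.97216 kg (same uniform areal density).
Its moment of inertia about the rotation axis (parallel-axis theorem): I_hole = (1/2)mr² + md² = (1/2)(0.97216)(0.113)² + (0.97216)(0.0669)² = 0.010558 kg m².
Treating the hole as negative mass, I = I₀ − I_hole = 0.15682 − 0.010558 = 0.14626 kg m².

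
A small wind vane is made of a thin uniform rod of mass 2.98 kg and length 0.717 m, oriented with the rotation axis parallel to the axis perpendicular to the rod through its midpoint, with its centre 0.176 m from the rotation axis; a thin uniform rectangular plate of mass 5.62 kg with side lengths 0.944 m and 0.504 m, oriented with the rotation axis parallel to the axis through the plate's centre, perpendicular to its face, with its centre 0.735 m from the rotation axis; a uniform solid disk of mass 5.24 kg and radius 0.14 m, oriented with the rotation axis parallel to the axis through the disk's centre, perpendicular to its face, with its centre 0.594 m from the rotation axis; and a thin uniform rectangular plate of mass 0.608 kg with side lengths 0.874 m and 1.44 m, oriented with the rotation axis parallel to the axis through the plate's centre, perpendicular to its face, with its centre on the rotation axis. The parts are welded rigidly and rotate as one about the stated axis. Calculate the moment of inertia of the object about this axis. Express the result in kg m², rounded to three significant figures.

Thin rod: I_cm = (1/12)ML² = (1/12)(2.98)(0.717)² = 0.12767 kg m²; centre at d = 0.176 m, so the parallel axis theorem gives I = 0.12767 + (2.98)(0.176)² = 0.21997 kg m².
Rectangular plate: I_cm = (1/12)M(a²+b²) = (1/12)(5.62)[(0.944)² + (0.504)²] = 0.53631 kg m²; centre at d = 0.735 m, so the parallel axis theorem gives I = 0.53631 + (5.62)(0.735)² = 3.5724 kg m².
Solid disk: I_cm = (1/2)MR² = (1/2)(5.24)(0.14)² = 0.051352 kg m²; centre at d = 0.594 m, so the parallel axis theorem gives I = 0.051352 + (5.24)(0.594)² = 1.9002 kg m².
Rectangular plate: I_cm = (1/12)M(a²+b²) = (1/12)(0.608)[(0.874)² + (1.44)²] = 0.14377 kg m²; axis through the centre, so I = 0.14377 kg m².
Total I = 0.21997 + 3.5724 + 1.9002 + 0.14377 = 5.8363 kg m².

5.84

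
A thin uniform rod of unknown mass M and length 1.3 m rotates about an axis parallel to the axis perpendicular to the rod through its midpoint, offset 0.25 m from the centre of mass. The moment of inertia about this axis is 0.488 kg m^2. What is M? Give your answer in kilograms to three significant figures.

I = I_cm + Md² = (1/12)ML² + Md² = M·[0.0833333·(1.3)² + (0.25)²] = M·0.20333.
So M = 0.488 / 0.20333 = 2.4 kg.

2.40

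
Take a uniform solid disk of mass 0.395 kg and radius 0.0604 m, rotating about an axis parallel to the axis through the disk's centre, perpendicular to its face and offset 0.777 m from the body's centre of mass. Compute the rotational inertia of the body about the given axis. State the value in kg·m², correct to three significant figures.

0.239

I_cm = (1/2)MR² = (1/2)(0.395)(0.0604)² = 0.00072051 kg·m²; centre at d = 0.777 m, so the parallel axis theorem gives I = 0.00072051 + (0.395)(0.777)² = 0.23919 kg·m².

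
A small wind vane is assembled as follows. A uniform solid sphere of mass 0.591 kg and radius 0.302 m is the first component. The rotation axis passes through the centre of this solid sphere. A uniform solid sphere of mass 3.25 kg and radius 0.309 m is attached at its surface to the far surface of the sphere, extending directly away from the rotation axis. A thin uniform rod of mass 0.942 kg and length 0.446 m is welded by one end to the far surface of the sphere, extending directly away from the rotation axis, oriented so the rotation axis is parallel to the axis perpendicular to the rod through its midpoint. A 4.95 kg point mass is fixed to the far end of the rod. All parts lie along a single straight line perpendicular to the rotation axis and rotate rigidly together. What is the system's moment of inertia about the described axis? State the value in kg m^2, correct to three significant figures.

11.8

Solid sphere: I_cm = (2/5)MR² = (2/5)(0.591)(0.302)² = 0.021561 kg m^2; axis through the centre, so I = 0.021561 kg m^2.
Solid sphere: I_cm = (2/5)MR² = (2/5)(3.25)(0.309)² = 0.12413 kg m^2; centre at d = 0.302 + 0.309 = 0.611 m, so I = I_cm + Md² gives I = 0.12413 + (3.25)(0.611)² = 1.3374 kg m^2.
Thin rod: I_cm = (1/12)ML² = (1/12)(0.942)(0.446)² = 0.015615 kg m^2; centre at d = 0.302 + 0.309 + 0.309 + 0.223 = 1.143 m, so I = I_cm + Md² gives I = 0.015615 + (0.942)(1.143)² = 1.2463 kg m^2.
Point mass: I_cm = 0; centre at d = 0.302 + 0.309 + 0.309 + 0.223 + 0.223 = 1.366 m, so I = I_cm + Md² gives I = 0 + (4.95)(1.366)² = 9.2365 kg m^2.
Total I = 0.021561 + 1.3374 + 1.2463 + 9.2365 = 11.842 kg m^2.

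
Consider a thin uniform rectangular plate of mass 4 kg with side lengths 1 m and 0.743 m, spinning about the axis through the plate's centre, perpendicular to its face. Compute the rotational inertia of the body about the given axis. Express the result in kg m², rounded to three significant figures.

I_cm = (1/12)M(a²+b²) = (1/12)(4)[(1)² + (0.743)²] = 0.51735 kg m²; axis through the centre, so I = 0.51735 kg m².

0.517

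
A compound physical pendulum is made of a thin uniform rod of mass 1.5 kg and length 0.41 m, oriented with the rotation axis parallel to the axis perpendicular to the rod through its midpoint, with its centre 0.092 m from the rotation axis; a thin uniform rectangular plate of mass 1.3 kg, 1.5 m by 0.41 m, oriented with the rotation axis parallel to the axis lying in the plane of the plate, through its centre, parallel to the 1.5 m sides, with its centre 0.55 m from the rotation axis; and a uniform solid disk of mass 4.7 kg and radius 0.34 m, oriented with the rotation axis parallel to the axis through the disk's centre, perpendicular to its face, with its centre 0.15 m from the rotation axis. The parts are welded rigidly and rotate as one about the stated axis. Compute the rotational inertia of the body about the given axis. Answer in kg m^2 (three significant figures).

Thin rod: I_cm = (1/12)ML² = (1/12)(1.5)(0.41)² = 0.021012 kg m^2; centre at d = 0.092 m, so the parallel axis theorem gives I = 0.021012 + (1.5)(0.092)² = 0.033708 kg m^2.
Rectangular plate: I_cm = (1/12)Mb² = (1/12)(1.3)(0.41)² = 0.018211 kg m^2; centre at d = 0.55 m, so the parallel axis theorem gives I = 0.018211 + (1.3)(0.55)² = 0.41146 kg m^2.
Solid disk: I_cm = (1/2)MR² = (1/2)(4.7)(0.34)² = 0.27166 kg m^2; centre at d = 0.15 m, so the parallel axis theorem gives I = 0.27166 + (4.7)(0.15)² = 0.37741 kg m^2.
Total I = 0.033708 + 0.41146 + 0.37741 = 0.82258 kg m^2.

0.823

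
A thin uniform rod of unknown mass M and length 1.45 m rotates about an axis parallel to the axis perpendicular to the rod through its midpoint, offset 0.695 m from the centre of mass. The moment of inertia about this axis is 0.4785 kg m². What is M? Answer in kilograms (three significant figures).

0.727

I = I_cm + Md² = (1/12)ML² + Md² = M·[0.0833333·(1.45)² + (0.695)²] = M·0.65823.
So M = 0.4785 / 0.65823 = 0.72695 kg.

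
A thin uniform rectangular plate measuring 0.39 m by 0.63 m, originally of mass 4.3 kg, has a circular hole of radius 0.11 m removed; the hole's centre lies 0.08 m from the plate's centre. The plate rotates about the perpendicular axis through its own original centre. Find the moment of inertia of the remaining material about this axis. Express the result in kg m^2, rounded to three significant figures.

Unpierced body about its centre: I₀ = (1/12)M(a²+b²) = (1/12)(4.3)[(0.39)² + (0.63)²] = 0.19672 kg m^2.
The removed disk has mass m = M·πr²/(ab) = (4.3)·π(0.11)²/(0.39·0.63) = 0.66527 kg (same uniform areal density).
Its moment of inertia about the rotation axis (parallel-axis theorem): I_hole = (1/2)mr² + md² = (1/2)(0.66527)(0.11)² + (0.66527)(0.08)² = 0.0082826 kg m^2.
Treating the hole as negative mass, I = I₀ − I_hole = 0.19672 − 0.0082826 = 0.18844 kg m^2.

0.188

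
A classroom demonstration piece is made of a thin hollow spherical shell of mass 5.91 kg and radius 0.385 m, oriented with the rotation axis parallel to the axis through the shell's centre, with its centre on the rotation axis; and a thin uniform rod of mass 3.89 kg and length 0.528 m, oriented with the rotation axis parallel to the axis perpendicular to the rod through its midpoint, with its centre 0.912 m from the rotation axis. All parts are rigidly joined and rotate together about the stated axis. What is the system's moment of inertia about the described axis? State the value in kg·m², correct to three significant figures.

3.91

Spherical shell: I_cm = (2/3)MR² = (2/3)(5.91)(0.385)² = 0.58401 kg·m²; axis through the centre, so I = 0.58401 kg·m².
Thin rod: I_cm = (1/12)ML² = (1/12)(3.89)(0.528)² = 0.090372 kg·m²; centre at d = 0.912 m, so I = I_cm + Md² gives I = 0.090372 + (3.89)(0.912)² = 3.3259 kg·m².
Total I = 0.58401 + 3.3259 = 3.9099 kg·m².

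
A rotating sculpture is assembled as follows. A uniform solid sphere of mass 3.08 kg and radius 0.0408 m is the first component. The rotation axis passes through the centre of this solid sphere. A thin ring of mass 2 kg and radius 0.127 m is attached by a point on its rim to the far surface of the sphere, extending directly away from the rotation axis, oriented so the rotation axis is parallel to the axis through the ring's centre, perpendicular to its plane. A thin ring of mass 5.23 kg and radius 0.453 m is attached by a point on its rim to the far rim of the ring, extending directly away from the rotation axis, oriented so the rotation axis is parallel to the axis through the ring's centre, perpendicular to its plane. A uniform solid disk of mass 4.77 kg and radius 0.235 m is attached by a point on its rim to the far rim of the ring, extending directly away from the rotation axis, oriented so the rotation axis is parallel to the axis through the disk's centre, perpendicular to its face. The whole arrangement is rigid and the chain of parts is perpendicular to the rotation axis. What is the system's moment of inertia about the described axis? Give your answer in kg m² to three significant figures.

Solid sphere: I_cm = (2/5)MR² = (2/5)(3.08)(0.0408)² = 0.0020508 kg m²; axis through the centre, so I = 0.0020508 kg m².
Thin ring: I_cm = MR² = (2)(0.127)² = 0.032258 kg m²; centre at d = 0.0408 + 0.127 = 0.1678 m, so the parallel axis theorem gives I = 0.032258 + (2)(0.1678)² = 0.088572 kg m².
Thin ring: I_cm = MR² = (5.23)(0.453)² = 1.0732 kg m²; centre at d = 0.0408 + 0.127 + 0.127 + 0.453 = 0.7478 m, so the parallel axis theorem gives I = 1.0732 + (5.23)(0.7478)² = 3.9979 kg m².
Solid disk: I_cm = (1/2)MR² = (1/2)(4.77)(0.235)² = 0.13171 kg m²; centre at d = 0.0408 + 0.127 + 0.127 + 0.453 + 0.453 + 0.235 = 1.4358 m, so the parallel axis theorem gives I = 0.13171 + (4.77)(1.4358)² = 9.9652 kg m².
Total I = 0.0020508 + 0.088572 + 3.9979 + 9.9652 = 14.054 kg m².

14.1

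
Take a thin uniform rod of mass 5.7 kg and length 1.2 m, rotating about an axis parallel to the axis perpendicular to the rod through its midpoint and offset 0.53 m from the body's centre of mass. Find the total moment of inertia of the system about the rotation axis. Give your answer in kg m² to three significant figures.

I_cm = (1/12)ML² = (1/12)(5.7)(1.2)² = 0.684 kg m²; centre at d = 0.53 m, so the parallel axis theorem gives I = 0.684 + (5.7)(0.53)² = 2.2851 kg m².

2.29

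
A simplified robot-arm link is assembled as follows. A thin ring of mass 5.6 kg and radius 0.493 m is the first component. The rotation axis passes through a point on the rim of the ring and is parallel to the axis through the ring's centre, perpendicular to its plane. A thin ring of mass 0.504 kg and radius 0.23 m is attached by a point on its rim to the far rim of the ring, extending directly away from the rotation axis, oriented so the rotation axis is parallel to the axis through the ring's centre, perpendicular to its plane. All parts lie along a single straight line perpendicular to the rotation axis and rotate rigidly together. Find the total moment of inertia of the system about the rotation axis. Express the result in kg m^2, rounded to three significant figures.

3.49

Thin ring: I_cm = MR² = (5.6)(0.493)² = 1.3611 kg m^2; centre at d = 0.493 m, so the parallel axis theorem gives I = 1.3611 + (5.6)(0.493)² = 2.7221 kg m^2.
Thin ring: I_cm = MR² = (0.504)(0.23)² = 0.026662 kg m^2; centre at d = 0.493 + 0.493 + 0.23 = 1.216 m, so the parallel axis theorem gives I = 0.026662 + (0.504)(1.216)² = 0.7719 kg m^2.
Total I = 2.7221 + 0.7719 = 3.4941 kg m^2.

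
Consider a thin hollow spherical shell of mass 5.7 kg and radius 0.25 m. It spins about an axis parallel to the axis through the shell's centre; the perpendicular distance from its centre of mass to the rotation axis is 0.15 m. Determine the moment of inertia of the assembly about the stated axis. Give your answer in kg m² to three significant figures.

I_cm = (2/3)MR² = (2/3)(5.7)(0.25)² = 0.2375 kg m²; centre at d = 0.15 m, so I = I_cm + Md² gives I = 0.2375 + (5.7)(0.15)² = 0.36575 kg m².

0.366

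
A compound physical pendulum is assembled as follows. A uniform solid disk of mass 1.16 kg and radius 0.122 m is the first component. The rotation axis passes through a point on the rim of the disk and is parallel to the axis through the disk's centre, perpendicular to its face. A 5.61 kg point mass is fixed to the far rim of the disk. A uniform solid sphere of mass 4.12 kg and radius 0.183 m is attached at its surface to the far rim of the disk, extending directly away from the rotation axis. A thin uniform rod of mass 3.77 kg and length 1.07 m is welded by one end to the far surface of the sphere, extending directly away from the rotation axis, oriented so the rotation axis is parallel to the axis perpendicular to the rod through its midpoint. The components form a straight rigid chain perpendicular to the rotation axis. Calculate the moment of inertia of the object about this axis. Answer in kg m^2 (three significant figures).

6.47

Solid disk: I_cm = (1/2)MR² = (1/2)(1.16)(0.122)² = 0.0086327 kg m^2; centre at d = 0.122 m, so I = I_cm + Md² gives I = 0.0086327 + (1.16)(0.122)² = 0.025898 kg m^2.
Point mass: I_cm = 0; centre at d = 0.122 + 0.122 = 0.244 m, so I = I_cm + Md² gives I = 0 + (5.61)(0.244)² = 0.334 kg m^2.
Solid sphere: I_cm = (2/5)MR² = (2/5)(4.12)(0.183)² = 0.05519 kg m^2; centre at d = 0.122 + 0.122 + 0.183 = 0.427 m, so I = I_cm + Md² gives I = 0.05519 + (4.12)(0.427)² = 0.80639 kg m^2.
Thin rod: I_cm = (1/12)ML² = (1/12)(3.77)(1.07)² = 0.35969 kg m^2; centre at d = 0.122 + 0.122 + 0.183 + 0.183 + 0.535 = 1.145 m, so I = I_cm + Md² gives I = 0.35969 + (3.77)(1.145)² = 5.3023 kg m^2.
Total I = 0.025898 + 0.334 + 0.80639 + 5.3023 = 6.4685 kg m^2.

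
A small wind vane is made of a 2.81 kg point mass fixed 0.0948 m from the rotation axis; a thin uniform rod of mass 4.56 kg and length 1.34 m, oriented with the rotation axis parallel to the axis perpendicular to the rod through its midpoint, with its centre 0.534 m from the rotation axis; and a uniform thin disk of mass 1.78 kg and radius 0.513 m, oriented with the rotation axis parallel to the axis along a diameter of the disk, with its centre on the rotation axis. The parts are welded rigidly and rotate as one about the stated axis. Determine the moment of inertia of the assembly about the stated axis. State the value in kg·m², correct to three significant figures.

Point mass: I_cm = 0; centre at d = 0.0948 m, so I = I_cm + Md² gives I = 0 + (2.81)(0.0948)² = 0.025254 kg·m².
Thin rod: I_cm = (1/12)ML² = (1/12)(4.56)(1.34)² = 0.68233 kg·m²; centre at d = 0.534 m, so I = I_cm + Md² gives I = 0.68233 + (4.56)(0.534)² = 1.9826 kg·m².
Thin disk: I_cm = (1/4)MR² = (1/4)(1.78)(0.513)² = 0.11711 kg·m²; axis through the centre, so I = 0.11711 kg·m².
Total I = 0.025254 + 1.9826 + 0.11711 = 2.125 kg·m².

2.13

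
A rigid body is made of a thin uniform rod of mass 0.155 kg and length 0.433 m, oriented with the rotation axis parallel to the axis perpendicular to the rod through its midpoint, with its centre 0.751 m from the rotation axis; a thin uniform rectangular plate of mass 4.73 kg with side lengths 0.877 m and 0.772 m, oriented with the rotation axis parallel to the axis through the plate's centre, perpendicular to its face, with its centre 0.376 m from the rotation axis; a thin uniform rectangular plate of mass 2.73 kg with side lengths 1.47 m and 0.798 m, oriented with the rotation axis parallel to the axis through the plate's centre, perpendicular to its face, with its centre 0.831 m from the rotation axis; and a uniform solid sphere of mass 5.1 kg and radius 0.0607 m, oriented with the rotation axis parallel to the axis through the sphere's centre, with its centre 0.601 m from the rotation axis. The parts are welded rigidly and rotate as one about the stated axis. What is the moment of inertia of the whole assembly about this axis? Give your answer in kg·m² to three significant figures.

Thin rod: I_cm = (1/12)ML² = (1/12)(0.155)(0.433)² = 0.0024217 kg·m²; centre at d = 0.751 m, so the parallel axis theorem gives I = 0.0024217 + (0.155)(0.751)² = 0.089842 kg·m².
Rectangular plate: I_cm = (1/12)M(a²+b²) = (1/12)(4.73)[(0.877)² + (0.772)²] = 0.53808 kg·m²; centre at d = 0.376 m, so the parallel axis theorem gives I = 0.53808 + (4.73)(0.376)² = 1.2068 kg·m².
Rectangular plate: I_cm = (1/12)M(a²+b²) = (1/12)(2.73)[(1.47)² + (0.798)²] = 0.63648 kg·m²; centre at d = 0.831 m, so the parallel axis theorem gives I = 0.63648 + (2.73)(0.831)² = 2.5217 kg·m².
Solid sphere: I_cm = (2/5)MR² = (2/5)(5.1)(0.0607)² = 0.0075164 kg·m²; centre at d = 0.601 m, so the parallel axis theorem gives I = 0.0075164 + (5.1)(0.601)² = 1.8496 kg·m².
Total I = 0.089842 + 1.2068 + 2.5217 + 1.8496 = 5.668 kg·m².

5.67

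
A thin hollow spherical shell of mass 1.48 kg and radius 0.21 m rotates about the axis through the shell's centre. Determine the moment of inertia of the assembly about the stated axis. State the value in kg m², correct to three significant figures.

0.0435

I_cm = (2/3)MR² = (2/3)(1.48)(0.21)² = 0.043512 kg m²; axis through the centre, so I = 0.043512 kg m².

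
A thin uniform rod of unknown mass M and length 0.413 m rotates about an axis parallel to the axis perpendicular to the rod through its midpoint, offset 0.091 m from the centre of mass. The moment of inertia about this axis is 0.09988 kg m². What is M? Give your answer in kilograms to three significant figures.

4.44

I = I_cm + Md² = (1/12)ML² + Md² = M·[0.0833333·(0.413)² + (0.091)²] = M·0.022495.
So M = 0.09988 / 0.022495 = 4.4401 kg.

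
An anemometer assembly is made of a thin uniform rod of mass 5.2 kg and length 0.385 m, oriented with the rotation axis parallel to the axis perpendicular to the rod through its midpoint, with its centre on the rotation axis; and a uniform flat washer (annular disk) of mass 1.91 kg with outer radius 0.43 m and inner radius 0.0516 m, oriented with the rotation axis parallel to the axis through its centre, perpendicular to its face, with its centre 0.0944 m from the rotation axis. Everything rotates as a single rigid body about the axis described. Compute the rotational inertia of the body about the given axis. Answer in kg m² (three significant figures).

Thin rod: I_cm = (1/12)ML² = (1/12)(5.2)(0.385)² = 0.064231 kg m²; axis through the centre, so I = 0.064231 kg m².
Annular disk: I_cm = (1/2)M(R²+r²) = (1/2)(1.91)[(0.43)² + (0.0516)²] = 0.17912 kg m²; centre at d = 0.0944 m, so I = I_cm + Md² gives I = 0.17912 + (1.91)(0.0944)² = 0.19614 kg m².
Total I = 0.064231 + 0.19614 = 0.26037 kg m².

0.260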